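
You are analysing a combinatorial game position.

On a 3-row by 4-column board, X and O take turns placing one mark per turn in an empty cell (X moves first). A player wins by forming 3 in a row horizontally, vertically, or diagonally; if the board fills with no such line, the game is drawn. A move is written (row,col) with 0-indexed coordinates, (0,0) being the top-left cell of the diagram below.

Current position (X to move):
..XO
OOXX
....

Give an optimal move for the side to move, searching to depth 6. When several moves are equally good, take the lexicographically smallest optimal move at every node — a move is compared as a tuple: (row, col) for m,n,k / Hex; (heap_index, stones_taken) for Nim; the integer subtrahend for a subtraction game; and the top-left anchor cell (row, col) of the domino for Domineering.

X's best at [..XO/OOXX/....]: (0,0)

p1 X@[..XO/OOXX/....]: (0,0)[X.XO/OOXX/....]+1* (0,1)[.XXO/OOXX/....]+1 (2,0)[..XO/OOXX/X...]+0 (2,1)[..XO/OOXX/.X..]+0 (2,2)[..XO/OOXX/..X.]+1 (2,3)[..XO/OOXX/...X]+1
p2 O@[X.XO/OOXX/....]: (0,1)[XOXO/OOXX/....]-1* (2,0)[X.XO/OOXX/O...]-1 (2,1)[X.XO/OOXX/.O..]-1 (2,2)[X.XO/OOXX/..O.]-1 (2,3)[X.XO/OOXX/...O]-1
p3 X@[XOXO/OOXX/....]: (2,0)[XOXO/OOXX/X...]-1 (2,1)[XOXO/OOXX/.X..]+0 (2,2)[XOXO/OOXX/..X.]+1* (2,3)[XOXO/OOXX/...X]-1
p4 O@[XOXO/OOXX/..X.] terminal -1; root [..XO/OOXX/....] d6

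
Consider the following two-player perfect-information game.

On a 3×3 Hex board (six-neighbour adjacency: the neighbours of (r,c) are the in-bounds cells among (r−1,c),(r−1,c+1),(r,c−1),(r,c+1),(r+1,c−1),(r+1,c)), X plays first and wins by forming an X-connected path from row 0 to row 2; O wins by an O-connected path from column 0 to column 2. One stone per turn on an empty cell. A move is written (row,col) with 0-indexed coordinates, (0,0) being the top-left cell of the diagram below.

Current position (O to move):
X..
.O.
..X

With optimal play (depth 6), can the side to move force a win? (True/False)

O winning at [X../.O./..X]: True

[X../.O./..X] O move#1: (0,1):+1/XO./.O./..X*, (0,2):+1/X.O/.O./..X, (1,0):+1/X../OO./..X, (1,2):+1/X../.OO/..X, (2,0):+1/X../.O./O.X, (2,1):+1/X../.O./.OX
[XO./.O./..X] X move#2: (0,2):-1/XOX/.O./..X*, (1,0):-1/XO./XO./..X, (1,2):-1/XO./.OX/..X, (2,0):-1/XO./.O./X.X, (2,1):-1/XO./.O./.XX
[XOX/.O./..X] O move#3: (1,0):-1/XOX/OO./..X, (1,2):+1/XOX/.OO/..X*, (2,0):-1/XOX/.O./O.X, (2,1):-1/XOX/.O./.OX
[XOX/.OO/..X] X move#4: (1,0):-1/XOX/XOO/..X*, (2,0):-1/XOX/.OO/X.X, (2,1):-1/XOX/.OO/.XX
[XOX/XOO/..X] O move#5: (2,0):+1/XOX/XOO/O.X*, (2,1):-1/XOX/XOO/.OX
[XOX/XOO/O.X] end (terminal -1, X#6); searched X../.O./..X to 6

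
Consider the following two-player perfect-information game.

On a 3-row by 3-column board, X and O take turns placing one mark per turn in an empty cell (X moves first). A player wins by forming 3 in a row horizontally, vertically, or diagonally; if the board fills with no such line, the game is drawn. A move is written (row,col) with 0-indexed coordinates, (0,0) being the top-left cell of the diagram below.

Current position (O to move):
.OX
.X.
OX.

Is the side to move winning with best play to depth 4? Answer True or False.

O winning at [.OX/.X./OX.]: False

[.OX/.X./OX.] O move#1: (0,0):+0/OOX/.X./OX.*, (1,0):+0/.OX/OX./OX., (1,2):+0/.OX/.XO/OX., (2,2):+0/.OX/.X./OXO
[OOX/.X./OX.] X move#2: (1,0):+0/OOX/XX./OX.*, (1,2):-1/OOX/.XX/OX., (2,2):-1/OOX/.X./OXX
[OOX/XX./OX.] O move#3: (1,2):+0/OOX/XXO/OX.*, (2,2):-1/OOX/XX./OXO
[OOX/XXO/OX.] X move#4: (2,2):+0/OOX/XXO/OXX*
[OOX/XXO/OXX] end (terminal +0, O#5); searched .OX/.X./OX. to 4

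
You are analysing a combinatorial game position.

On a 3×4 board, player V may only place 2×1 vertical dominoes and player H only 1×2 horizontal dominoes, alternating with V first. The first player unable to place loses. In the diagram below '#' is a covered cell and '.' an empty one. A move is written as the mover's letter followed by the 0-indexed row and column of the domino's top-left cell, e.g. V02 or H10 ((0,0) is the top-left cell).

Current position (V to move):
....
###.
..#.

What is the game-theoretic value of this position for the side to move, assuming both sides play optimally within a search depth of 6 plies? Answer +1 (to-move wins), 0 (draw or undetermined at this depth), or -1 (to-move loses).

ply 1, V at ..../###./..#. | V03=-1→...#/####/..#.*; V13=-1→..../####/..##
ply 2, H at ...#/####/..#. | H00=+1→##.#/####/..#.*; H01=+1→.###/####/..#.; H20=+1→...#/####/###.
ply 3: ##.#/####/..#. is terminal -1 (V); from ..../###./..#. depth 6

value(..../###./..#., V) = -1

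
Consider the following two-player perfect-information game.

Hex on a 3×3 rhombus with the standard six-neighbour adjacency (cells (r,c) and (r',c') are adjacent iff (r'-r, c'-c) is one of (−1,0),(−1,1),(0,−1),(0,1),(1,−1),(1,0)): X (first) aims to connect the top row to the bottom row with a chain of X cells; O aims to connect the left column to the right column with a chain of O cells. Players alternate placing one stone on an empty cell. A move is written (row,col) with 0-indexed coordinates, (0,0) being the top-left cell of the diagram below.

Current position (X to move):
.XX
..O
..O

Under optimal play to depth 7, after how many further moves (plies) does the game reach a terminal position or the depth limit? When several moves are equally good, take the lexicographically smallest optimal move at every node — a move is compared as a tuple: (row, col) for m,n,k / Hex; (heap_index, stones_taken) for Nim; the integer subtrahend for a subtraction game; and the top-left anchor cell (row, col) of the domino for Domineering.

ply 1, X at .XX/..O/..O | (0,0)=-1→XXX/..O/..O; (1,0)=-1→.XX/X.O/..O; (1,1)=+1→.XX/.XO/..O*; (2,0)=+1→.XX/..O/X.O; (2,1)=-1→.XX/..O/.XO
ply 2, O at .XX/.XO/..O | (0,0)=-1→OXX/.XO/..O*; (1,0)=-1→.XX/OXO/..O; (2,0)=-1→.XX/.XO/O.O; (2,1)=-1→.XX/.XO/.OO
ply 3, X at OXX/.XO/..O | (1,0)=+1→OXX/XXO/..O*; (2,0)=+1→OXX/.XO/X.O; (2,1)=+1→OXX/.XO/.XO
ply 4, O at OXX/XXO/..O | (2,0)=-1→OXX/XXO/O.O*; (2,1)=-1→OXX/XXO/.OO
ply 5, X at OXX/XXO/O.O | (2,1)=+1→OXX/XXO/OXO*
ply 6: OXX/XXO/OXO is terminal -1 (O); from .XX/..O/..O depth 7

PV length from [.XX/..O/..O]: 5 plies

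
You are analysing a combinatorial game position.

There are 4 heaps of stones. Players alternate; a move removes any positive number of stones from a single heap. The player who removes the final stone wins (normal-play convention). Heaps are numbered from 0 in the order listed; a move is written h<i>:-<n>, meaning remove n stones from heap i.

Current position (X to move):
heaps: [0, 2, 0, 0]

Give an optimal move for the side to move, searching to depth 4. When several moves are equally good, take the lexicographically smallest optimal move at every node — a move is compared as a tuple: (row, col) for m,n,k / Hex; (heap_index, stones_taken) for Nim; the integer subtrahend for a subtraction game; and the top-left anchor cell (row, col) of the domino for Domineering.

[(0,2,0,0)] X move#1: h1:-1:-1/(0,1,0,0), h1:-2:+1/(0,0,0,0)*
[(0,0,0,0)] end (terminal -1, O#2); searched (0,2,0,0) to 4

X's best at [(0,2,0,0)]: h1:-2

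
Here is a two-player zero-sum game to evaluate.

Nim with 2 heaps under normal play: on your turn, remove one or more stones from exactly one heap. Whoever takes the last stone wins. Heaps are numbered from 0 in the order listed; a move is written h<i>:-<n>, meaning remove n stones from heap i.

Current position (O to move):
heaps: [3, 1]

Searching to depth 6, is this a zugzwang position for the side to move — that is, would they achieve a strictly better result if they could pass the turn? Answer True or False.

ply 1, O at (3,1) | h0:-1=-1→(2,1); h0:-2=+1→(1,1)*; h0:-3=-1→(0,1); h1:-1=-1→(3,0)
ply 2, X at (1,1) | h0:-1=-1→(0,1)*; h1:-1=-1→(1,0)
ply 3, O at (0,1) | h1:-1=+1→(0,0)*
ply 4: (0,0) is terminal -1 (X); from (3,1) depth 6
suppose O passes — search the same position with X to move:
pass> ply 1, X at (3,1) | h0:-1=-1→(2,1); h0:-2=+1→(1,1)*; h0:-3=-1→(0,1); h1:-1=-1→(3,0)
pass> ply 2, O at (1,1) | h0:-1=-1→(0,1)*; h1:-1=-1→(1,0)
pass> ply 3, X at (0,1) | h1:-1=+1→(0,0)*
pass> ply 4: (0,0) is terminal -1 (O); from (3,1) depth 6
for O: play +1, pass -1

zugzwang((3,1), O) = False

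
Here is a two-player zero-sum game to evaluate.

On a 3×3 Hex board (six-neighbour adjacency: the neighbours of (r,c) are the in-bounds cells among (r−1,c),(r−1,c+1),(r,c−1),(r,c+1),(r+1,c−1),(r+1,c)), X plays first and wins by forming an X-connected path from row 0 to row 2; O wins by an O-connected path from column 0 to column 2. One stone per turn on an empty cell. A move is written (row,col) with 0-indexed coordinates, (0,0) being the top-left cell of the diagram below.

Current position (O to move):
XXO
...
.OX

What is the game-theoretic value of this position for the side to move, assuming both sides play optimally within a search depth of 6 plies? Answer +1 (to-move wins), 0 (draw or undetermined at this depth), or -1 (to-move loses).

value(XXO/.../.OX, O) = +1

p1 O@[XXO/.../.OX]: (1,0)[XXO/O../.OX]-1 (1,1)[XXO/.O./.OX]+1* (1,2)[XXO/..O/.OX]-1 (2,0)[XXO/.../OOX]+1
p2 X@[XXO/.O./.OX]: (1,0)[XXO/XO./.OX]-1* (1,2)[XXO/.OX/.OX]-1 (2,0)[XXO/.O./XOX]-1
p3 O@[XXO/XO./.OX]: (1,2)[XXO/XOO/.OX]-1 (2,0)[XXO/XO./OOX]+1*
p4 X@[XXO/XO./OOX] terminal -1; root [XXO/.../.OX] d6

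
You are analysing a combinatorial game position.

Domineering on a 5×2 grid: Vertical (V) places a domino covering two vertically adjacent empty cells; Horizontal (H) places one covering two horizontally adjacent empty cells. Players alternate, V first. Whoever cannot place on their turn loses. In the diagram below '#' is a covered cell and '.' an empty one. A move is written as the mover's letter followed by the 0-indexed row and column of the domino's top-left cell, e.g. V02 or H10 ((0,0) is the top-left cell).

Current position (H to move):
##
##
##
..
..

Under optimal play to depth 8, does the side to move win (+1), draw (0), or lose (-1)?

value(##/##/##/../.., H) = +1

ply 1, H at ##/##/##/../.. | H30=+1→##/##/##/##/..*; H40=+1→##/##/##/../##
ply 2: ##/##/##/##/.. is terminal -1 (V); from ##/##/##/../.. depth 8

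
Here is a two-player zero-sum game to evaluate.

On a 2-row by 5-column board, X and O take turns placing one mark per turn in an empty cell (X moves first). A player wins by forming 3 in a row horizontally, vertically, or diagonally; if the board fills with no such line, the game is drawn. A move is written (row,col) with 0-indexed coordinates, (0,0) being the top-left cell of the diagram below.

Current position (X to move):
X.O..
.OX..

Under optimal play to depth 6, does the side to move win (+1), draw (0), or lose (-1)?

ply 1, X at X.O../.OX.. | (0,1)=+0→XXO../.OX..*; (0,3)=+0→X.OX./.OX..; (0,4)=+0→X.O.X/.OX..; (1,0)=-1→X.O../XOX..; (1,3)=+0→X.O../.OXX.; (1,4)=+0→X.O../.OX.X
ply 2, O at XXO../.OX.. | (0,3)=+0→XXOO./.OX..*; (0,4)=+0→XXO.O/.OX..; (1,0)=+0→XXO../OOX..; (1,3)=+0→XXO../.OXO.; (1,4)=+0→XXO../.OX.O
ply 3, X at XXOO./.OX.. | (0,4)=+0→XXOOX/.OX..*; (1,0)=-1→XXOO./XOX..; (1,3)=-1→XXOO./.OXX.; (1,4)=-1→XXOO./.OX.X
ply 4, O at XXOOX/.OX.. | (1,0)=+0→XXOOX/OOX..*; (1,3)=+0→XXOOX/.OXO.; (1,4)=+0→XXOOX/.OX.O
ply 5, X at XXOOX/OOX.. | (1,3)=+0→XXOOX/OOXX.*; (1,4)=+0→XXOOX/OOX.X
ply 6, O at XXOOX/OOXX. | (1,4)=+0→XXOOX/OOXXO*
ply 7: XXOOX/OOXXO is terminal +0 (X); from X.O../.OX.. depth 6

value(X.O../.OX.., X) = 0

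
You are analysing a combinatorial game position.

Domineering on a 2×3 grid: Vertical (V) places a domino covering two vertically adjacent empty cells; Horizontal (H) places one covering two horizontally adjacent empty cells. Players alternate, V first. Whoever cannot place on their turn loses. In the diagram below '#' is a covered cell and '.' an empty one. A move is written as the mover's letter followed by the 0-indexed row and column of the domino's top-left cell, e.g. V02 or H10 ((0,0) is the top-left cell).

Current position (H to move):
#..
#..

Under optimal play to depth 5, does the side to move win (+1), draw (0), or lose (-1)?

p1 H@[#../#..]: H01[###/#..]+1* H11[#../###]+1
p2 V@[###/#..] terminal -1; root [#../#..] d5

value(#../#.., H) = +1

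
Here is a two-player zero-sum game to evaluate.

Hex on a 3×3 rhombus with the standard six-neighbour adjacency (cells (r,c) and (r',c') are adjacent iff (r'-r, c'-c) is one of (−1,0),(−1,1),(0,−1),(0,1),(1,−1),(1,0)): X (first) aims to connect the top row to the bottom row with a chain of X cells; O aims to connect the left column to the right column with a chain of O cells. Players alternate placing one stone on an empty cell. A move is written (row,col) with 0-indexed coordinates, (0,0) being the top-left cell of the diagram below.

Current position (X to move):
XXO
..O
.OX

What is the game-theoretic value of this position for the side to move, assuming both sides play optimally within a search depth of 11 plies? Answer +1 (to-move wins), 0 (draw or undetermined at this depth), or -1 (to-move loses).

value(XXO/..O/.OX, X) = +1

ply 1, X at XXO/..O/.OX | (1,0)=-1→XXO/X.O/.OX; (1,1)=-1→XXO/.XO/.OX; (2,0)=+1→XXO/..O/XOX*
ply 2, O at XXO/..O/XOX | (1,0)=-1→XXO/O.O/XOX*; (1,1)=-1→XXO/.OO/XOX
ply 3, X at XXO/O.O/XOX | (1,1)=+1→XXO/OXO/XOX*
ply 4: XXO/OXO/XOX is terminal -1 (O); from XXO/..O/.OX depth 11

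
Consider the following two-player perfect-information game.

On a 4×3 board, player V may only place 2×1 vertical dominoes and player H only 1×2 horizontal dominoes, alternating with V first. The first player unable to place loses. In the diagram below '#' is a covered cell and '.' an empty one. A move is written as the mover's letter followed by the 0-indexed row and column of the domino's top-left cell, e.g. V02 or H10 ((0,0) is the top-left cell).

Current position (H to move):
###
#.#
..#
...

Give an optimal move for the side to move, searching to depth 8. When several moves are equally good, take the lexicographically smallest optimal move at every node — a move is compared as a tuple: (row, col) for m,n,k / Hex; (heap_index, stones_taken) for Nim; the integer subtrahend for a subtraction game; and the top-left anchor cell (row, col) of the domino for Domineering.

H's best at [###/#.#/..#/...]: H20

[###/#.#/..#/...] H move#1: H20:+1/###/#.#/###/...*, H30:-1/###/#.#/..#/##., H31:-1/###/#.#/..#/.##
[###/#.#/###/...] end (terminal -1, V#2); searched ###/#.#/..#/... to 8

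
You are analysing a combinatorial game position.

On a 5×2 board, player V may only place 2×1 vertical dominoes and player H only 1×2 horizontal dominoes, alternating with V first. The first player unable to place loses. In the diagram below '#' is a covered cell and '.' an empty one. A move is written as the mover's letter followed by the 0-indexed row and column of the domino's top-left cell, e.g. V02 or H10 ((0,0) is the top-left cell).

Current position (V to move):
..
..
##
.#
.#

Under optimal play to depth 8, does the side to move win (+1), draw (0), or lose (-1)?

value(../../##/.#/.#, V) = +1

p1 V@[../../##/.#/.#]: V00[#./#./##/.#/.#]+1* V01[.#/.#/##/.#/.#]+1 V30[../../##/##/##]-1
p2 H@[#./#./##/.#/.#] terminal -1; root [../../##/.#/.#] d8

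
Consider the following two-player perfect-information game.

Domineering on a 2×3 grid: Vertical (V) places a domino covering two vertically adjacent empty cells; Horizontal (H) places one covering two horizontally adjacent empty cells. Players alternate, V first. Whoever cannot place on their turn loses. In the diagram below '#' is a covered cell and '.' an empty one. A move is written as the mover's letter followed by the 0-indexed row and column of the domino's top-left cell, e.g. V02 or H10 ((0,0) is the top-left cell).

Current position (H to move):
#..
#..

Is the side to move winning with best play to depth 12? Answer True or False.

p1 H@[#../#..]: H01[###/#..]+1* H11[#../###]+1
p2 V@[###/#..] terminal -1; root [#../#..] d12

H winning at [#../#..]: True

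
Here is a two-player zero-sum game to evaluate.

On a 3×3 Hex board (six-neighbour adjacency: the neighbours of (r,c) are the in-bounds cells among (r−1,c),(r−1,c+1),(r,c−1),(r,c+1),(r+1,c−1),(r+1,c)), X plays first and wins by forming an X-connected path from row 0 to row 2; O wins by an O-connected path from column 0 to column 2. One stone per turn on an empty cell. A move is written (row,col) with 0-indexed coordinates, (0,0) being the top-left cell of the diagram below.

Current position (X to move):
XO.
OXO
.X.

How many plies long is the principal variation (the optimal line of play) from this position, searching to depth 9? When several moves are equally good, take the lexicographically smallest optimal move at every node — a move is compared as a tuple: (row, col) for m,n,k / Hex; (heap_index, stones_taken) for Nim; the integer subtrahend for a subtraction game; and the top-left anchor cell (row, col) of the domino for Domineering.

[XO./OXO/.X.] X move#1: (0,2):+1/XOX/OXO/.X.*, (2,0):-1/XO./OXO/XX., (2,2):-1/XO./OXO/.XX
[XOX/OXO/.X.] end (terminal -1, O#2); searched XO./OXO/.X. to 9

PV length from [XO./OXO/.X.]: 1 ply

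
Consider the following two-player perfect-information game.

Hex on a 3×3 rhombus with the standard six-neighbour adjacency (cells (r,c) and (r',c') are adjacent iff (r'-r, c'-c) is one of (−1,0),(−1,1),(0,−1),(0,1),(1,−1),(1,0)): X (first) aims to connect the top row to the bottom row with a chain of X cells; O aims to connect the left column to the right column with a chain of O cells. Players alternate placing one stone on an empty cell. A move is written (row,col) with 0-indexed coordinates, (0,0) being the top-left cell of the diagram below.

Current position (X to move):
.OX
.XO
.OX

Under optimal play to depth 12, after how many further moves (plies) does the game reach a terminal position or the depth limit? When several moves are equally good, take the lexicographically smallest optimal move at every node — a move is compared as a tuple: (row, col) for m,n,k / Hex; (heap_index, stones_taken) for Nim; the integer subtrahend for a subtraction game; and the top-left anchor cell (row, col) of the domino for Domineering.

p1 X@[.OX/.XO/.OX]: (0,0)[XOX/.XO/.OX]-1 (1,0)[.OX/XXO/.OX]-1 (2,0)[.OX/.XO/XOX]+1*
p2 O@[.OX/.XO/XOX] terminal -1; root [.OX/.XO/.OX] d12

PV length from [.OX/.XO/.OX]: 1 ply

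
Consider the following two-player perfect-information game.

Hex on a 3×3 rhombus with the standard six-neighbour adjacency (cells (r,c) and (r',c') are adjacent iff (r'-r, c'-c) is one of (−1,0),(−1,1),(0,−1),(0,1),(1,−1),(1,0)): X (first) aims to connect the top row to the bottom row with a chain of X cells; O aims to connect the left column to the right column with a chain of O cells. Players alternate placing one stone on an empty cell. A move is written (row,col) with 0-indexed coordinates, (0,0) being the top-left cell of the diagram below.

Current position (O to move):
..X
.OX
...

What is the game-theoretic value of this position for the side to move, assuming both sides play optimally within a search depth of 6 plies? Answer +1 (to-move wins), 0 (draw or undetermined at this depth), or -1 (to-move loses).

value(..X/.OX/..., O) = -1

[..X/.OX/...] O move#1: (0,0):-1/O.X/.OX/...*, (0,1):-1/.OX/.OX/..., (1,0):-1/..X/OOX/..., (2,0):-1/..X/.OX/O.., (2,1):-1/..X/.OX/.O., (2,2):-1/..X/.OX/..O
[O.X/.OX/...] X move#2: (0,1):+1/OXX/.OX/...*, (1,0):+1/O.X/XOX/..., (2,0):+1/O.X/.OX/X.., (2,1):+1/O.X/.OX/.X., (2,2):+1/O.X/.OX/..X
[OXX/.OX/...] O move#3: (1,0):-1/OXX/OOX/...*, (2,0):-1/OXX/.OX/O.., (2,1):-1/OXX/.OX/.O., (2,2):-1/OXX/.OX/..O
[OXX/OOX/...] X move#4: (2,0):+1/OXX/OOX/X..*, (2,1):+1/OXX/OOX/.X., (2,2):+1/OXX/OOX/..X
[OXX/OOX/X..] O move#5: (2,1):-1/OXX/OOX/XO.*, (2,2):-1/OXX/OOX/X.O
[OXX/OOX/XO.] X move#6: (2,2):+1/OXX/OOX/XOX*
[OXX/OOX/XOX] end (terminal -1, O#7); searched ..X/.OX/... to 6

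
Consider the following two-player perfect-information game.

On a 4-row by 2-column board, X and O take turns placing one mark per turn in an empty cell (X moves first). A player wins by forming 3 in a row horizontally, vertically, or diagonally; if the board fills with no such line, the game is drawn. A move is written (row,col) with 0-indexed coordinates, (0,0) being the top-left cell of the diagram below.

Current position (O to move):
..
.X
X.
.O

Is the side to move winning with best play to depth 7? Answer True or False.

p1 O@[../.X/X./.O]: (0,0)[O./.X/X./.O]+0* (0,1)[.O/.X/X./.O]-1 (1,0)[../OX/X./.O]+0 (2,1)[../.X/XO/.O]-1 (3,0)[../.X/X./OO]+0
p2 X@[O./.X/X./.O]: (0,1)[OX/.X/X./.O]+0* (1,0)[O./XX/X./.O]+0 (2,1)[O./.X/XX/.O]+0 (3,0)[O./.X/X./XO]+0
p3 O@[OX/.X/X./.O]: (1,0)[OX/OX/X./.O]-1 (2,1)[OX/.X/XO/.O]+0* (3,0)[OX/.X/X./OO]-1
p4 X@[OX/.X/XO/.O]: (1,0)[OX/XX/XO/.O]+0* (3,0)[OX/.X/XO/XO]+0
p5 O@[OX/XX/XO/.O]: (3,0)[OX/XX/XO/OO]+0*
p6 X@[OX/XX/XO/OO] terminal +0; root [../.X/X./.O] d7

O winning at [../.X/X./.O]: False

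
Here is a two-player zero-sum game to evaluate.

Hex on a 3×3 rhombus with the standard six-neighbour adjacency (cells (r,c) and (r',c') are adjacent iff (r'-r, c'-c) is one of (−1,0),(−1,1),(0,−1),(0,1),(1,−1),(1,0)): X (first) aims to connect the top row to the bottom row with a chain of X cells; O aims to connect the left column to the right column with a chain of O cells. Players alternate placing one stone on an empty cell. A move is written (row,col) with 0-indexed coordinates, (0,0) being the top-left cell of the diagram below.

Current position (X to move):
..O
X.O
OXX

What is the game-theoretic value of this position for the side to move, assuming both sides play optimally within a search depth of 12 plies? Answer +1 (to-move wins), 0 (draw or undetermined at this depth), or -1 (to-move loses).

ply 1, X at ..O/X.O/OXX | (0,0)=-1→X.O/X.O/OXX; (0,1)=-1→.XO/X.O/OXX; (1,1)=+1→..O/XXO/OXX*
ply 2, O at ..O/XXO/OXX | (0,0)=-1→O.O/XXO/OXX*; (0,1)=-1→.OO/XXO/OXX
ply 3, X at O.O/XXO/OXX | (0,1)=+1→OXO/XXO/OXX*
ply 4: OXO/XXO/OXX is terminal -1 (O); from ..O/X.O/OXX depth 12

value(..O/X.O/OXX, X) = +1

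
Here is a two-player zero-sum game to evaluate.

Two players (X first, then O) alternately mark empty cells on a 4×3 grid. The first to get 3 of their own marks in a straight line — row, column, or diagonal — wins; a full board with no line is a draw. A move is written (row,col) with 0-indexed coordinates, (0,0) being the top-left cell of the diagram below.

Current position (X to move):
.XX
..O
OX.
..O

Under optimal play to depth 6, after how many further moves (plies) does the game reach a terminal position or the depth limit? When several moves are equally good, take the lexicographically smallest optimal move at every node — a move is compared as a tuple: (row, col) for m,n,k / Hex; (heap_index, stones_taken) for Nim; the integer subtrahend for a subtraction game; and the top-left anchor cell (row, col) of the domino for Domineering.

[.XX/..O/OX./..O] X move#1: (0,0):+1/XXX/..O/OX./..O*, (1,0):-1/.XX/X.O/OX./..O, (1,1):+1/.XX/.XO/OX./..O, (2,2):+1/.XX/..O/OXX/..O, (3,0):-1/.XX/..O/OX./X.O, (3,1):-1/.XX/..O/OX./.XO
[XXX/..O/OX./..O] end (terminal -1, O#2); searched .XX/..O/OX./..O to 6

PV length from [.XX/..O/OX./..O]: 1 ply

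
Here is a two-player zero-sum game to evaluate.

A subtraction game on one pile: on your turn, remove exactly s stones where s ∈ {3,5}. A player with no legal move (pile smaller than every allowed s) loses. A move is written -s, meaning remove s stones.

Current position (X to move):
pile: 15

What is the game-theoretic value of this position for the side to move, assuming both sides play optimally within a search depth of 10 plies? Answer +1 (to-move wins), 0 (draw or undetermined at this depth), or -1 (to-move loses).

ply 1, X at 15 | -3=-1→12; -5=+1→10*
ply 2, O at 10 | -3=-1→7*; -5=-1→5
ply 3, X at 7 | -3=-1→4; -5=+1→2*
ply 4: 2 is terminal -1 (O); from 15 depth 10

value(15, X) = +1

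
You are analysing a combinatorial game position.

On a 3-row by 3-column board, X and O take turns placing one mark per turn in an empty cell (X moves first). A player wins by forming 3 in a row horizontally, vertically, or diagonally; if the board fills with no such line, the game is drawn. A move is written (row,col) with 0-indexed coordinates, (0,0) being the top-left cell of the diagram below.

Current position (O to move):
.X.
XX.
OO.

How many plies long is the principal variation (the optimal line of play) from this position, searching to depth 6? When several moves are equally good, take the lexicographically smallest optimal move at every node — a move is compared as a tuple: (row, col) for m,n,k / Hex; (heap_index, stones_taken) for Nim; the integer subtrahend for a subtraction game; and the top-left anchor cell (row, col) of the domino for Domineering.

p1 O@[.X./XX./OO.]: (0,0)[OX./XX./OO.]-1 (0,2)[.XO/XX./OO.]-1 (1,2)[.X./XXO/OO.]+0 (2,2)[.X./XX./OOO]+1*
p2 X@[.X./XX./OOO] terminal -1; root [.X./XX./OO.] d6

PV length from [.X./XX./OO.]: 1 ply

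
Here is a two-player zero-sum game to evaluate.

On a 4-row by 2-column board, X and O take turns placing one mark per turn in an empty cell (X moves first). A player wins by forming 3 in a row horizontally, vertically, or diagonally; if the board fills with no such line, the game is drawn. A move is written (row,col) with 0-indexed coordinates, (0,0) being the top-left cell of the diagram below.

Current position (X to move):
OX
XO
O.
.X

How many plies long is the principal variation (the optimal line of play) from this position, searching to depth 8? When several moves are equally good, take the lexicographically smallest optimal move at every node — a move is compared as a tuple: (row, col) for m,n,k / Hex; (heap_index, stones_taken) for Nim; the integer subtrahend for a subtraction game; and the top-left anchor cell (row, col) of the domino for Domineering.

PV length from [OX/XO/O./.X]: 2 plies

p1 X@[OX/XO/O./.X]: (2,1)[OX/XO/OX/.X]+0* (3,0)[OX/XO/O./XX]+0
p2 O@[OX/XO/OX/.X]: (3,0)[OX/XO/OX/OX]+0*
p3 X@[OX/XO/OX/OX] terminal +0; root [OX/XO/O./.X] d8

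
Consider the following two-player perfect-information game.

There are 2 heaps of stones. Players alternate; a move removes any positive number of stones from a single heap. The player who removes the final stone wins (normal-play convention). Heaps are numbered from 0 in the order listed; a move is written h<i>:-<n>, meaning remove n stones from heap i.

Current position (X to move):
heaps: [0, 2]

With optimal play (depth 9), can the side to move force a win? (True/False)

p1 X@[(0,2)]: h1:-1[(0,1)]-1 h1:-2[(0,0)]+1*
p2 O@[(0,0)] terminal -1; root [(0,2)] d9

X winning at [(0,2)]: True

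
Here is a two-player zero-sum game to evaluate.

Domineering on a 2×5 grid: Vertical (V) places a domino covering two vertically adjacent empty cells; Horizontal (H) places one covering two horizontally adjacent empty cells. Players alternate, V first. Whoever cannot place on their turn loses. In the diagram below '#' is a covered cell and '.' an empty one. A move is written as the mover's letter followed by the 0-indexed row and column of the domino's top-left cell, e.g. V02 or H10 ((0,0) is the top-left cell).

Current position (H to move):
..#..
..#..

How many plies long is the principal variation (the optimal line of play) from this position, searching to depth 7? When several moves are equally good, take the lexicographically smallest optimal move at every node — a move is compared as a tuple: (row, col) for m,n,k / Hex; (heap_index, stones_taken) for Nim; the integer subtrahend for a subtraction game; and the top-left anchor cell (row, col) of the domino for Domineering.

p1 H@[..#../..#..]: H00[###../..#..]-1* H03[..###/..#..]-1 H10[..#../###..]-1 H13[..#../..###]-1
p2 V@[###../..#..]: V03[####./..##.]+1* V04[###.#/..#.#]+1
p3 H@[####./..##.]: H10[####./####.]-1*
p4 V@[####./####.]: V04[#####/#####]+1*
p5 H@[#####/#####] terminal -1; root [..#../..#..] d7

PV length from [..#../..#..]: 4 plies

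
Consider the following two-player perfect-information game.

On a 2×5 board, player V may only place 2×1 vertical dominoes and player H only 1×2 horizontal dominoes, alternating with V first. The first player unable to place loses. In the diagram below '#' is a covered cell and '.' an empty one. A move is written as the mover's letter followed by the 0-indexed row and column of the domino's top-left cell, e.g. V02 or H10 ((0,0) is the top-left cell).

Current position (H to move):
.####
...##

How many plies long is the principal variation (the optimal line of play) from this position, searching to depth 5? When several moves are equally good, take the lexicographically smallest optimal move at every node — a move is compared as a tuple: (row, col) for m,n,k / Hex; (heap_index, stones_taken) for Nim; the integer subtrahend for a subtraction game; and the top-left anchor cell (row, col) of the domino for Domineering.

[.####/...##] H move#1: H10:+1/.####/##.##*, H11:-1/.####/.####
[.####/##.##] end (terminal -1, V#2); searched .####/...## to 5

PV length from [.####/...##]: 1 ply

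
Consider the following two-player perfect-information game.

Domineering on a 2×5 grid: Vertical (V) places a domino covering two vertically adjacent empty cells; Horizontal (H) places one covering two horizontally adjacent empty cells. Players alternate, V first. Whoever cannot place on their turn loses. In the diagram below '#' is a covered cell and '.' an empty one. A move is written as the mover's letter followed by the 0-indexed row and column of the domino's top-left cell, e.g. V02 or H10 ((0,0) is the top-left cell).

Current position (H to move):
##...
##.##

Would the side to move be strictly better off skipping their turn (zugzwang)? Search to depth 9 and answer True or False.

zugzwang(##.../##.##, H) = False

ply 1, H at ##.../##.## | H02=+1→####./##.##*; H03=-1→##.##/##.##
ply 2: ####./##.## is terminal -1 (V); from ##.../##.## depth 9
pass branch (V moves first from the same position):
  | ply 1, V at ##.../##.## | V02=-1→###../#####*
  | ply 2, H at ###../##### | H03=+1→#####/#####*
  | ply 3: #####/##### is terminal -1 (V); from ##.../##.## depth 9
H moving scores +1; H passing scores +1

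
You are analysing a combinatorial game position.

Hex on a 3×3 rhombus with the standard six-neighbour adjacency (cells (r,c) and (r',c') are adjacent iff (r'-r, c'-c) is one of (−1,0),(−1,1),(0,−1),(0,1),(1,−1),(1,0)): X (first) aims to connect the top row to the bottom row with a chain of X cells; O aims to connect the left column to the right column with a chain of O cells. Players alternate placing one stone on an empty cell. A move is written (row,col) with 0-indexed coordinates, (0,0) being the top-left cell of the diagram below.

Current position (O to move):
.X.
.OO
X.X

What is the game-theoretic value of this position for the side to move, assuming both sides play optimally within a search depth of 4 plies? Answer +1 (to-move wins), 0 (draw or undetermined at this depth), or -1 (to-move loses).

p1 O@[.X./.OO/X.X]: (0,0)[OX./.OO/X.X]-1 (0,2)[.XO/.OO/X.X]-1 (1,0)[.X./OOO/X.X]+1* (2,1)[.X./.OO/XOX]-1
p2 X@[.X./OOO/X.X] terminal -1; root [.X./.OO/X.X] d4

value(.X./.OO/X.X, O) = +1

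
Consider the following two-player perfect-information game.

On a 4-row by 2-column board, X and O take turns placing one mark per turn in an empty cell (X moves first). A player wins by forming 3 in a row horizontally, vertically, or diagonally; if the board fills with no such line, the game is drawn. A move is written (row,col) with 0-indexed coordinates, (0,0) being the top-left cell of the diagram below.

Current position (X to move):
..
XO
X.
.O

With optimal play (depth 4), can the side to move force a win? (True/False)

X winning at [../XO/X./.O]: True

[../XO/X./.O] X move#1: (0,0):+1/X./XO/X./.O*, (0,1):-1/.X/XO/X./.O, (2,1):+1/../XO/XX/.O, (3,0):+1/../XO/X./XO
[X./XO/X./.O] end (terminal -1, O#2); searched ../XO/X./.O to 4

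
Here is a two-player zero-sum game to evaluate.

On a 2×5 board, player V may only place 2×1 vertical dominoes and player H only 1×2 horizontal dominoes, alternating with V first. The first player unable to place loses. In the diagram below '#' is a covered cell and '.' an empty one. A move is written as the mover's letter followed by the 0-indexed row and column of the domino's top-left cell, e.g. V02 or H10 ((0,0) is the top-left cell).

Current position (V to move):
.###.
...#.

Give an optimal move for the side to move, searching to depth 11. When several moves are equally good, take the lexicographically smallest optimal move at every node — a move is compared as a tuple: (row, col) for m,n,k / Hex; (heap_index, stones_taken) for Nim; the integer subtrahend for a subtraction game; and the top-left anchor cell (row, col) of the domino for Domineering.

V's best at [.###./...#.]: V00

p1 V@[.###./...#.]: V00[####./#..#.]+1* V04[.####/...##]-1
p2 H@[####./#..#.]: H11[####./####.]-1*
p3 V@[####./####.]: V04[#####/#####]+1*
p4 H@[#####/#####] terminal -1; root [.###./...#.] d11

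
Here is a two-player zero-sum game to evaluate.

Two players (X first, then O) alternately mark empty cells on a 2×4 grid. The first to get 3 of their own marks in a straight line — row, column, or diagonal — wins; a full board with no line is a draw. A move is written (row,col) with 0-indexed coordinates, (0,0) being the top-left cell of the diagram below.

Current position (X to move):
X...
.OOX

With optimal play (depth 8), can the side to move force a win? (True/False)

X winning at [X.../.OOX]: False

p1 X@[X.../.OOX]: (0,1)[XX../.OOX]-1 (0,2)[X.X./.OOX]-1 (0,3)[X..X/.OOX]-1 (1,0)[X.../XOOX]+0*
p2 O@[X.../XOOX]: (0,1)[XO../XOOX]+0* (0,2)[X.O./XOOX]+0 (0,3)[X..O/XOOX]+0
p3 X@[XO../XOOX]: (0,2)[XOX./XOOX]+0* (0,3)[XO.X/XOOX]+0
p4 O@[XOX./XOOX]: (0,3)[XOXO/XOOX]+0*
p5 X@[XOXO/XOOX] terminal +0; root [X.../.OOX] d8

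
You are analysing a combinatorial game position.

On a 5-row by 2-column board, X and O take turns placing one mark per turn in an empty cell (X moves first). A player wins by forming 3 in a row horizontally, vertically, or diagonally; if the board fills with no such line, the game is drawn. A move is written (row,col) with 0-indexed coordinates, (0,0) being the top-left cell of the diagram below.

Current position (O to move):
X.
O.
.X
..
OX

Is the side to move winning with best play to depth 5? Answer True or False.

O winning at [X./O./.X/../OX]: False

[X./O./.X/../OX] O move#1: (0,1):-1/XO/O./.X/../OX, (1,1):-1/X./OO/.X/../OX, (2,0):-1/X./O./OX/../OX, (3,0):-1/X./O./.X/O./OX, (3,1):+0/X./O./.X/.O/OX*
[X./O./.X/.O/OX] X move#2: (0,1):+0/XX/O./.X/.O/OX*, (1,1):+0/X./OX/.X/.O/OX, (2,0):+0/X./O./XX/.O/OX, (3,0):+0/X./O./.X/XO/OX
[XX/O./.X/.O/OX] O move#3: (1,1):+0/XX/OO/.X/.O/OX*, (2,0):-1/XX/O./OX/.O/OX, (3,0):-1/XX/O./.X/OO/OX
[XX/OO/.X/.O/OX] X move#4: (2,0):+0/XX/OO/XX/.O/OX*, (3,0):+0/XX/OO/.X/XO/OX
[XX/OO/XX/.O/OX] O move#5: (3,0):+0/XX/OO/XX/OO/OX*
[XX/OO/XX/OO/OX] end (terminal +0, X#6); searched X./O./.X/../OX to 5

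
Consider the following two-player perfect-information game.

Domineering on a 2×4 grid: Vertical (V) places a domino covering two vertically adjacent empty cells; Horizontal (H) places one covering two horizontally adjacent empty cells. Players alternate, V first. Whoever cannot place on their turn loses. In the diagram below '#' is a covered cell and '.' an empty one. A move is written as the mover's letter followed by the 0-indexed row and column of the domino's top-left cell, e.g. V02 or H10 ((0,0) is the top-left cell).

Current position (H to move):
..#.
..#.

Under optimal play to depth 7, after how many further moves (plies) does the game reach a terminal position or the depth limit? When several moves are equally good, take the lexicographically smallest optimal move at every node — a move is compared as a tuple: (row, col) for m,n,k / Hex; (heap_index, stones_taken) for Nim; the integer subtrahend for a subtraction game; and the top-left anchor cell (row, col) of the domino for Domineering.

p1 H@[..#./..#.]: H00[###./..#.]+1* H10[..#./###.]+1
p2 V@[###./..#.]: V03[####/..##]-1*
p3 H@[####/..##]: H10[####/####]+1*
p4 V@[####/####] terminal -1; root [..#./..#.] d7

PV length from [..#./..#.]: 3 plies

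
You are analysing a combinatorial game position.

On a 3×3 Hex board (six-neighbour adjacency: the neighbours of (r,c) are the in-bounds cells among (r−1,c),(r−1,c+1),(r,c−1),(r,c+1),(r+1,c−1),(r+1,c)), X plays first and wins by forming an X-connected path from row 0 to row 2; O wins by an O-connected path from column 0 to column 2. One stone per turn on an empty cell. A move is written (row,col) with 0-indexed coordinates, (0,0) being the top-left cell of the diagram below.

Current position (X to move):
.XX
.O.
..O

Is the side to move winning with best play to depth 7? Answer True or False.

X winning at [.XX/.O./..O]: False

[.XX/.O./..O] X move#1: (0,0):-1/XXX/.O./..O*, (1,0):-1/.XX/XO./..O, (1,2):-1/.XX/.OX/..O, (2,0):-1/.XX/.O./X.O, (2,1):-1/.XX/.O./.XO
[XXX/.O./..O] O move#2: (1,0):+1/XXX/OO./..O*, (1,2):+1/XXX/.OO/..O, (2,0):+1/XXX/.O./O.O, (2,1):+1/XXX/.O./.OO
[XXX/OO./..O] X move#3: (1,2):-1/XXX/OOX/..O*, (2,0):-1/XXX/OO./X.O, (2,1):-1/XXX/OO./.XO
[XXX/OOX/..O] O move#4: (2,0):-1/XXX/OOX/O.O, (2,1):+1/XXX/OOX/.OO*
[XXX/OOX/.OO] end (terminal -1, X#5); searched .XX/.O./..O to 7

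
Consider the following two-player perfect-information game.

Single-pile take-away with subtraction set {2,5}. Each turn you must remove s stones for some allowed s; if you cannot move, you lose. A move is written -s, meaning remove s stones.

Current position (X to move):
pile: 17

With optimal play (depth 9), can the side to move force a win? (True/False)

X winning at [17]: True

ply 1, X at 17 | -2=+1→15*; -5=-1→12
ply 2, O at 15 | -2=-1→13*; -5=-1→10
ply 3, X at 13 | -2=+1→11*; -5=+1→8
ply 4, O at 11 | -2=-1→9*; -5=-1→6
ply 5, X at 9 | -2=+1→7*; -5=+1→4
ply 6, O at 7 | -2=-1→5*; -5=-1→2
ply 7, X at 5 | -2=-1→3; -5=+1→0*
ply 8: 0 is terminal -1 (O); from 17 depth 9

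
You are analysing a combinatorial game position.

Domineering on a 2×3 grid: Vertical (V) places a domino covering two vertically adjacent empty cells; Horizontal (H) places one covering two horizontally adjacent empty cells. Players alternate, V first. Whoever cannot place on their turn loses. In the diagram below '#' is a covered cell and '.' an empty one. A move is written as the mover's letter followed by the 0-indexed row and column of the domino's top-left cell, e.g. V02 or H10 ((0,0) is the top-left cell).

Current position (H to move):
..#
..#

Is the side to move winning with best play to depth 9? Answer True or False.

p1 H@[..#/..#]: H00[###/..#]+1* H10[..#/###]+1
p2 V@[###/..#] terminal -1; root [..#/..#] d9

H winning at [..#/..#]: True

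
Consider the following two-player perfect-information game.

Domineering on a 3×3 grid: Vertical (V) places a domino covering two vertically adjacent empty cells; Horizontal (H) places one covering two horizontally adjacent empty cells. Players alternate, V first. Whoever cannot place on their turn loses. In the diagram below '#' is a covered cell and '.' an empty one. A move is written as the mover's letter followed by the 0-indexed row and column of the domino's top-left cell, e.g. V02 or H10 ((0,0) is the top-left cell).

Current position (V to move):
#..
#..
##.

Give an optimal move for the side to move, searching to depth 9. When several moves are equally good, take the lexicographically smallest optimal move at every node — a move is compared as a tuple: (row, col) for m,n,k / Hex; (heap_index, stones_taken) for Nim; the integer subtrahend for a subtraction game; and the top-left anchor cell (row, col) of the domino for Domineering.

[#../#../##.] V move#1: V01:+1/##./##./##.*, V02:+1/#.#/#.#/##., V12:-1/#../#.#/###
[##./##./##.] end (terminal -1, H#2); searched #../#../##. to 9

V's best at [#../#../##.]: V01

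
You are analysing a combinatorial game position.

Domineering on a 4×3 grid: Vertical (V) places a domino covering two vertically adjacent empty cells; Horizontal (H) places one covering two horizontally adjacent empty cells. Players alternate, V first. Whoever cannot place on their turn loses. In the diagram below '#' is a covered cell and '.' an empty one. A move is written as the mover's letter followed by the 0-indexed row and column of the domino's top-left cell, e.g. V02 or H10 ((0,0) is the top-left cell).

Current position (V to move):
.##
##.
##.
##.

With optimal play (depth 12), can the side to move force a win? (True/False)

ply 1, V at .##/##./##./##. | V12=+1→.##/###/###/##.*; V22=+1→.##/##./###/###
ply 2: .##/###/###/##. is terminal -1 (H); from .##/##./##./##. depth 12

V winning at [.##/##./##./##.]: True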